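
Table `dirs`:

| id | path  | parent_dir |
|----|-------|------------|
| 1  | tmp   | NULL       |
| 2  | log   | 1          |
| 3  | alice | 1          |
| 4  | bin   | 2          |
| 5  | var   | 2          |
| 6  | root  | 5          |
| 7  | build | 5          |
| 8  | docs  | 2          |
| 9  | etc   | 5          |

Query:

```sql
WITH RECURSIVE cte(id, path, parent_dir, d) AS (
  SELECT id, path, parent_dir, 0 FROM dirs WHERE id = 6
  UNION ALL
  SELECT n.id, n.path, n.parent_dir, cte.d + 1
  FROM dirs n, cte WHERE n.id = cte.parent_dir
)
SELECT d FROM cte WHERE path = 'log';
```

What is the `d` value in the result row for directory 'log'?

2

Base: id=6 (root), parent_dir=5, d 0.
Iteration 1: join on id=5 -> var (id 5, parent_dir=2, d 1).
Iteration 2: join on id=2 -> log (id 2, parent_dir=1, d 2).
Iteration 3: join on id=1 -> tmp (id 1, parent_dir=NULL, d 3).
Iteration 4: parent_dir is NULL; no match; recursion stops.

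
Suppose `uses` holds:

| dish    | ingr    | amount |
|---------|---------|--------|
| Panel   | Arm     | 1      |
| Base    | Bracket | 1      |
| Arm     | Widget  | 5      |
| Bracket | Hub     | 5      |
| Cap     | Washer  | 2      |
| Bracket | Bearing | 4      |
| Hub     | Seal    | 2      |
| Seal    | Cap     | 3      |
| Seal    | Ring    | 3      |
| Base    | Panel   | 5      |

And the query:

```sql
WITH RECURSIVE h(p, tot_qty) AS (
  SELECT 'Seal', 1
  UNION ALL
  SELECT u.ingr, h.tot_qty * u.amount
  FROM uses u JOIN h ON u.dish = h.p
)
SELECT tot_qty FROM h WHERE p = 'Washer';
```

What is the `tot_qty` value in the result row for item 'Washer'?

6

Base: (Seal, tot_qty=1).
Iteration 1: components of {Seal} -> Cap = 1*3 = 3, Ring = 1*3 = 3.
Iteration 2: components of {Cap,Ring} -> Washer = 3*2 = 6.
Iteration 3: no further components; recursion stops.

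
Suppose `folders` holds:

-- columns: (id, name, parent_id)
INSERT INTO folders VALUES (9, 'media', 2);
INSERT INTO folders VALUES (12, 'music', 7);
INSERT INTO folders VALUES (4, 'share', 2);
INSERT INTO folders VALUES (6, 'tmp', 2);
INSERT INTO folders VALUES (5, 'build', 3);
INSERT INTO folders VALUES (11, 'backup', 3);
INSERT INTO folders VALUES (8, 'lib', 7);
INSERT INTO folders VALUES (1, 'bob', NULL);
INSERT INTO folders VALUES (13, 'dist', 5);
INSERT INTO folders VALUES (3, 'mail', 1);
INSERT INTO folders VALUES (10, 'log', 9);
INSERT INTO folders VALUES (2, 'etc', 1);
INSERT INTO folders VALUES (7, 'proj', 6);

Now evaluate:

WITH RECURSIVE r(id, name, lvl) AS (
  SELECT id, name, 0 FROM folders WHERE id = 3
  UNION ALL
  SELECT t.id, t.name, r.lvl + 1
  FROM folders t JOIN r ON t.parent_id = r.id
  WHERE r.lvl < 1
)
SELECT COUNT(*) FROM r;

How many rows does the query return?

Base: id=3 (mail) at lvl 0.
Iteration 1: rows with parent_id in {3} -> build (id 5, lvl 1), backup (id 11, lvl 1).
Iteration 2: lvl < 1 fails for all current rows; recursion stops.
Total rows emitted: 3.

3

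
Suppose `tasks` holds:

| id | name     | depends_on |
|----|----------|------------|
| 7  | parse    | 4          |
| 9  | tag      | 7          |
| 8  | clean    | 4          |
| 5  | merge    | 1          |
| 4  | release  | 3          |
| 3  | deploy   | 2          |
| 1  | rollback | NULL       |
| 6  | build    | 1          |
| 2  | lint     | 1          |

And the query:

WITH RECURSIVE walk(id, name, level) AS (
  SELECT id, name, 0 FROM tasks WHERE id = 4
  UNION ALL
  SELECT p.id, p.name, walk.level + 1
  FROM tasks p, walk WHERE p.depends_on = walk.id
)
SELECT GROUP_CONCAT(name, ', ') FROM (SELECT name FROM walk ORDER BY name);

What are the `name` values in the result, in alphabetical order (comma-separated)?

clean, parse, release, tag

Base: id=4 (release) at level 0.
Iteration 1: rows with depends_on in {4} -> parse (id 7, level 1), clean (id 8, level 1).
Iteration 2: rows with depends_on in {7,8} -> tag (id 9, level 2).
Iteration 3: no rows with depends_on in {9}; recursion stops.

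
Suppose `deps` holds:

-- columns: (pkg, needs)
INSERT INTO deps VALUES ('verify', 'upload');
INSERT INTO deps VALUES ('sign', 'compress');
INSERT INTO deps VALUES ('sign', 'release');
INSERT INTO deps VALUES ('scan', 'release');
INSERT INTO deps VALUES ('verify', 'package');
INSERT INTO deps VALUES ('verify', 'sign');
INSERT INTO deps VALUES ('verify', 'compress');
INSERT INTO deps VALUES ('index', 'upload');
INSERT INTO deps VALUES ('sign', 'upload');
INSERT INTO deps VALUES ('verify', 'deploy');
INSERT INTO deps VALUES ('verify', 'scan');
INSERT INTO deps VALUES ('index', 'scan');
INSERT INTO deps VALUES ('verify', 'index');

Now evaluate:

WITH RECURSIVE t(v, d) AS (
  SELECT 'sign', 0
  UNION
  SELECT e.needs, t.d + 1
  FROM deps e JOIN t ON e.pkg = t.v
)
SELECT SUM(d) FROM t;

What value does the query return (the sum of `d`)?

Base: (sign, d=0).
Iteration 1: edges from {sign} -> (compress, d=1), (release, d=1), (upload, d=1).
Iteration 2: no outgoing edges from {compress,release,upload}; recursion stops.
SUM(d) = 0 + 1 + 1 + 1 = 3.

3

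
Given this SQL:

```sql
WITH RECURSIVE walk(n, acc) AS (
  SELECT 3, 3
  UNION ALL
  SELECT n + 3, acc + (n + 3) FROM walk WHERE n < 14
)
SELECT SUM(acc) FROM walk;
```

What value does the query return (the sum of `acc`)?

Base: n=3, acc=3.
Iteration 1: 3 < 14 holds -> n = 3 + 3 = 6, acc = 3 + 6 = 9.
Iteration 2: 6 < 14 holds -> n = 6 + 3 = 9, acc = 9 + 9 = 18.
Iteration 3: 9 < 14 holds -> n = 9 + 3 = 12, acc = 18 + 12 = 30.
Iteration 4: 12 < 14 holds -> n = 12 + 3 = 15, acc = 30 + 15 = 45.
Iteration 5: 15 < 14 fails; recursion stops.
SUM(acc) = 3 + 9 + 18 + 30 + 45 = 105.

105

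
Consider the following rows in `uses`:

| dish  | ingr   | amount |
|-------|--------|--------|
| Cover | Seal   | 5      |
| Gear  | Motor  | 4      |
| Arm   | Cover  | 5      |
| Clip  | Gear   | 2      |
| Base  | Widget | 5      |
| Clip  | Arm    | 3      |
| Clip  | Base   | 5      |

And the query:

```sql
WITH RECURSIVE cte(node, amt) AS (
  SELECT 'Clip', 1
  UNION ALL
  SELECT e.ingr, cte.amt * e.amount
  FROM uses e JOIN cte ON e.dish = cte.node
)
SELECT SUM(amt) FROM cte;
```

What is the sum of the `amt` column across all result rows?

134

Base: (Clip, amt=1).
Iteration 1: components of {Clip} -> Arm = 1*3 = 3, Base = 1*5 = 5, Gear = 1*2 = 2.
Iteration 2: components of {Arm,Base,Gear} -> Cover = 3*5 = 15, Motor = 2*4 = 8, Widget = 5*5 = 25.
Iteration 3: components of {Cover,Motor,Widget} -> Seal = 15*5 = 75.
Iteration 4: no further components; recursion stops.
SUM(amt) = 1 + 2 + 3 + 5 + 8 + 15 + 25 + 75 = 134.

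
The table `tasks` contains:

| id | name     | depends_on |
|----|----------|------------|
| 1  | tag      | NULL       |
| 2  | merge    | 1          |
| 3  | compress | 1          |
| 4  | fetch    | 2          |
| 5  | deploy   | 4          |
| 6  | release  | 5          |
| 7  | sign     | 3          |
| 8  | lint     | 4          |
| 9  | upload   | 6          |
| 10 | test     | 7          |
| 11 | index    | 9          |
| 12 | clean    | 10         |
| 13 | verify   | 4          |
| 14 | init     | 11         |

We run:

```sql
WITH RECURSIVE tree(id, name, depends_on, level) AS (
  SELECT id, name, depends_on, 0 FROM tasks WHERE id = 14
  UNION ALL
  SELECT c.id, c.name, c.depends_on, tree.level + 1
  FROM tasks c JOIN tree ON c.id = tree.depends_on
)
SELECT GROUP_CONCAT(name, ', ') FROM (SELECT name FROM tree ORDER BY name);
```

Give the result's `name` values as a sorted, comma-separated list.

Base: id=14 (init), depends_on=11, level 0.
Iteration 1: join on id=11 -> index (id 11, depends_on=9, level 1).
Iteration 2: join on id=9 -> upload (id 9, depends_on=6, level 2).
Iteration 3: join on id=6 -> release (id 6, depends_on=5, level 3).
Iteration 4: join on id=5 -> deploy (id 5, depends_on=4, level 4).
Iteration 5: join on id=4 -> fetch (id 4, depends_on=2, level 5).
Iteration 6: join on id=2 -> merge (id 2, depends_on=1, level 6).
Iteration 7: join on id=1 -> tag (id 1, depends_on=NULL, level 7).
Iteration 8: depends_on is NULL; no match; recursion stops.

deploy, fetch, index, init, merge, release, tag, upload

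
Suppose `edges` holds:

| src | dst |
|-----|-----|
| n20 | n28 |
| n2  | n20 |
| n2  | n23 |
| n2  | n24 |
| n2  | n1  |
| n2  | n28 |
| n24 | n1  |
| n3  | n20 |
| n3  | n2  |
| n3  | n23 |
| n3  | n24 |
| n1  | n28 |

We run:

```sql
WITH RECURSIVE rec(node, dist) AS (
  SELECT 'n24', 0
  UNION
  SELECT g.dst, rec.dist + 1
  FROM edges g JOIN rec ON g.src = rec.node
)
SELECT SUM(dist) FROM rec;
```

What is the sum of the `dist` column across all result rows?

3

Base: (n24, dist=0).
Iteration 1: edges from {n24} -> (n1, dist=1).
Iteration 2: edges from {n1} -> (n28, dist=2).
Iteration 3: no outgoing edges from {n28}; recursion stops.
SUM(dist) = 0 + 1 + 2 = 3.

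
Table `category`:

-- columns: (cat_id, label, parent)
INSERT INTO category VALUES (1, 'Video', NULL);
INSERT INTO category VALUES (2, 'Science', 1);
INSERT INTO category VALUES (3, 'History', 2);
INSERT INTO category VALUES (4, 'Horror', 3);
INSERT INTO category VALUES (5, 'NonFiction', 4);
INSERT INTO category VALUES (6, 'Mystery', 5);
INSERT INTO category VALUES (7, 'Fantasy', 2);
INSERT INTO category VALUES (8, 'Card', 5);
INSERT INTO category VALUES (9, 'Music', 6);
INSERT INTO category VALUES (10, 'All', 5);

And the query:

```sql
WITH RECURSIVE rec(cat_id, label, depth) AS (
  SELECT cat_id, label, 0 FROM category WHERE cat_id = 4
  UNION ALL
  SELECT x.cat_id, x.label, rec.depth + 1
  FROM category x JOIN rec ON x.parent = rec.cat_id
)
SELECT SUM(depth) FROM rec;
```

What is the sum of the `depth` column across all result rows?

10

Base: cat_id=4 (Horror) at depth 0.
Iteration 1: rows with parent in {4} -> NonFiction (id 5, depth 1).
Iteration 2: rows with parent in {5} -> Mystery (id 6, depth 2), Card (id 8, depth 2), All (id 10, depth 2).
Iteration 3: rows with parent in {6,8,10} -> Music (id 9, depth 3).
Iteration 4: no rows with parent in {9}; recursion stops.
SUM(depth) = 0 + 1 + 2 + 2 + 2 + 3 = 10.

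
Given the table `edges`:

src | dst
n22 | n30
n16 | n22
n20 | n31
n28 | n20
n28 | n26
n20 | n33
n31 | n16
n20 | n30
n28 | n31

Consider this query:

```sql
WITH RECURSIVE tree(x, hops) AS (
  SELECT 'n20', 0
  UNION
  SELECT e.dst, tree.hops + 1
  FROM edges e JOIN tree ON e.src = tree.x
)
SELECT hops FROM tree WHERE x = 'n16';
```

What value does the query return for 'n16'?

2

Base: (n20, hops=0).
Iteration 1: edges from {n20} -> (n30, hops=1), (n31, hops=1), (n33, hops=1).
Iteration 2: edges from {n30,n31,n33} -> (n16, hops=2).
Iteration 3: edges from {n16} -> (n22, hops=3).
Iteration 4: edges from {n22} -> (n30, hops=4).
Iteration 5: no outgoing edges from {n30}; recursion stops.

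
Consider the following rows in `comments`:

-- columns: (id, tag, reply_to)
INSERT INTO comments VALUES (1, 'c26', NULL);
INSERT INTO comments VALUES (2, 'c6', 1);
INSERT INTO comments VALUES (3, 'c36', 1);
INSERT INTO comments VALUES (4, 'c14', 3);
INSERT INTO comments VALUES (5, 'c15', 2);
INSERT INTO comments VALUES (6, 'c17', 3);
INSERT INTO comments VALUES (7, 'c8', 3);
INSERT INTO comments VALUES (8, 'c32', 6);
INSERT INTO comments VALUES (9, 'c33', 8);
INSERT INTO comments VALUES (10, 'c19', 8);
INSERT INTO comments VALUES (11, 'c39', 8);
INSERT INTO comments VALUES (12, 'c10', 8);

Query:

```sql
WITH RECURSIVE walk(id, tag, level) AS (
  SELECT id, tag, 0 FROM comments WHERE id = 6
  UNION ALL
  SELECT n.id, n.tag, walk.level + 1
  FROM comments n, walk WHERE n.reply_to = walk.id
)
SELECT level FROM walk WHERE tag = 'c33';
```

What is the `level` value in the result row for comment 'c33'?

2

Base: id=6 (c17) at level 0.
Iteration 1: rows with reply_to in {6} -> c32 (id 8, level 1).
Iteration 2: rows with reply_to in {8} -> c33 (id 9, level 2), c19 (id 10, level 2), c39 (id 11, level 2), c10 (id 12, level 2).
Iteration 3: no rows with reply_to in {9,10,11,12}; recursion stops.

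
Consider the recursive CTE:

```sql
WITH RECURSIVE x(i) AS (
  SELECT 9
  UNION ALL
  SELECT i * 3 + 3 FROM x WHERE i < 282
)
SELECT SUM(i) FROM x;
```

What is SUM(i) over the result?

414

Base: i=9.
Iteration 1: 9 < 282 holds -> i = 9 * 3 + 3 = 30.
Iteration 2: 30 < 282 holds -> i = 30 * 3 + 3 = 93.
Iteration 3: 93 < 282 holds -> i = 93 * 3 + 3 = 282.
Iteration 4: 282 < 282 fails; recursion stops.
SUM(i) = 9 + 30 + 93 + 282 = 414.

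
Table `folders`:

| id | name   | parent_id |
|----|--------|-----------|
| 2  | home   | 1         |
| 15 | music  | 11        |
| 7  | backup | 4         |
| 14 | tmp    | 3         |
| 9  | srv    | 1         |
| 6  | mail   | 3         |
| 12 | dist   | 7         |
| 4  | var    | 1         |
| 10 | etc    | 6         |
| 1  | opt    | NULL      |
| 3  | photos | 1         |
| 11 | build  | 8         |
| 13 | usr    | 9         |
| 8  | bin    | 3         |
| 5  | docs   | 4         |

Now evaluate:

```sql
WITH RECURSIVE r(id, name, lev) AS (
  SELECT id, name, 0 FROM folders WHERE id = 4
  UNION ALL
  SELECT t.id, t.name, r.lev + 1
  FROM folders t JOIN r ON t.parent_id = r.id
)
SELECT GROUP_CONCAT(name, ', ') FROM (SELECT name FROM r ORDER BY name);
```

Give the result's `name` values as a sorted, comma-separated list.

Base: id=4 (var) at lev 0.
Iteration 1: rows with parent_id in {4} -> docs (id 5, lev 1), backup (id 7, lev 1).
Iteration 2: rows with parent_id in {5,7} -> dist (id 12, lev 2).
Iteration 3: no rows with parent_id in {12}; recursion stops.

backup, dist, docs, var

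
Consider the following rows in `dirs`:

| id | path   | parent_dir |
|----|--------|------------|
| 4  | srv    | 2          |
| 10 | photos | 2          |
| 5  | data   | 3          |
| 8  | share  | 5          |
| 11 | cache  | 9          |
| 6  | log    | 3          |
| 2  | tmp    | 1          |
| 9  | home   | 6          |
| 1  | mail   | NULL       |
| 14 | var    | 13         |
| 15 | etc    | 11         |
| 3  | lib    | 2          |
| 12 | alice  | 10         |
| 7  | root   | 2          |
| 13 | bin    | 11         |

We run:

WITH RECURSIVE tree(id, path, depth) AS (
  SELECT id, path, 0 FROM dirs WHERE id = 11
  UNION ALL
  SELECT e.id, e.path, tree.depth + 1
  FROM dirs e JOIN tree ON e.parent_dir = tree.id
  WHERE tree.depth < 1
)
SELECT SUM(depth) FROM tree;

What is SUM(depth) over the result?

2

Base: id=11 (cache) at depth 0.
Iteration 1: rows with parent_dir in {11} -> bin (id 13, depth 1), etc (id 15, depth 1).
Iteration 2: depth < 1 fails for all current rows; recursion stops.
SUM(depth) = 0 + 1 + 1 = 2.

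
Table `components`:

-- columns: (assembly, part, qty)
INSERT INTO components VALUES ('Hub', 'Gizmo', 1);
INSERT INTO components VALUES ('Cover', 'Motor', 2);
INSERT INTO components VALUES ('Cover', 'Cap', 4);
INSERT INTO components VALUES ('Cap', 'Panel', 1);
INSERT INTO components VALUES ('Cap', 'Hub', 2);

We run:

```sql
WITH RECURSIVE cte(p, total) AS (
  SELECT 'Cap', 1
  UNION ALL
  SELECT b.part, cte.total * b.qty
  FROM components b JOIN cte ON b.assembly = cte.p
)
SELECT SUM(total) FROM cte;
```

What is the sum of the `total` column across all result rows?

Base: (Cap, total=1).
Iteration 1: components of {Cap} -> Hub = 1*2 = 2, Panel = 1*1 = 1.
Iteration 2: components of {Hub,Panel} -> Gizmo = 2*1 = 2.
Iteration 3: no further components; recursion stops.
SUM(total) = 1 + 2 + 1 + 2 = 6.

6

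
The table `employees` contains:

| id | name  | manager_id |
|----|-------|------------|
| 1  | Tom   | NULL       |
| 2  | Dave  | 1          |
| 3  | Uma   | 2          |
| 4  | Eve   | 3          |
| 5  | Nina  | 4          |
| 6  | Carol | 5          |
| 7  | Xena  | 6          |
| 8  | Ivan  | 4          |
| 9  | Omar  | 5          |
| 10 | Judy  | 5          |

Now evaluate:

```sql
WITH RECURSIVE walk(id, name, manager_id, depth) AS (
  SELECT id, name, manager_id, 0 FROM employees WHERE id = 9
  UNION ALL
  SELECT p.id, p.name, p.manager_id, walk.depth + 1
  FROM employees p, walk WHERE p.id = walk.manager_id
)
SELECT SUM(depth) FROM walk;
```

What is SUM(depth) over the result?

15

Base: id=9 (Omar), manager_id=5, depth 0.
Iteration 1: join on id=5 -> Nina (id 5, manager_id=4, depth 1).
Iteration 2: join on id=4 -> Eve (id 4, manager_id=3, depth 2).
Iteration 3: join on id=3 -> Uma (id 3, manager_id=2, depth 3).
Iteration 4: join on id=2 -> Dave (id 2, manager_id=1, depth 4).
Iteration 5: join on id=1 -> Tom (id 1, manager_id=NULL, depth 5).
Iteration 6: manager_id is NULL; no match; recursion stops.
SUM(depth) = 0 + 1 + 2 + 3 + 4 + 5 = 15.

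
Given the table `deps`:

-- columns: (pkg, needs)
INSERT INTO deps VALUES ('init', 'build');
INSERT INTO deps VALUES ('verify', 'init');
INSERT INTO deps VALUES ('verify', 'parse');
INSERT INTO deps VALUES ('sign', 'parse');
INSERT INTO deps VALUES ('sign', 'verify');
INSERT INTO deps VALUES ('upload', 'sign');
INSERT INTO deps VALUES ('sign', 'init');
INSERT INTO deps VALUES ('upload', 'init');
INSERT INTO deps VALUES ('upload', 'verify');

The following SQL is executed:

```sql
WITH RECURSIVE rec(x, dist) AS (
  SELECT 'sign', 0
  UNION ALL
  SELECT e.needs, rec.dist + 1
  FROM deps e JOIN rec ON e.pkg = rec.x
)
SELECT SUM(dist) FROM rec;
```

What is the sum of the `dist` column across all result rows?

12

Base: (sign, dist=0).
Iteration 1: edges from {sign} -> (init, dist=1), (parse, dist=1), (verify, dist=1).
Iteration 2: edges from {init,parse,verify} -> (build, dist=2), (init, dist=2), (parse, dist=2).
Iteration 3: edges from {build,init,parse} -> (build, dist=3).
Iteration 4: no outgoing edges from {build}; recursion stops.
SUM(dist) = 0 + 1 + 1 + 1 + 2 + 2 + 2 + 3 = 12.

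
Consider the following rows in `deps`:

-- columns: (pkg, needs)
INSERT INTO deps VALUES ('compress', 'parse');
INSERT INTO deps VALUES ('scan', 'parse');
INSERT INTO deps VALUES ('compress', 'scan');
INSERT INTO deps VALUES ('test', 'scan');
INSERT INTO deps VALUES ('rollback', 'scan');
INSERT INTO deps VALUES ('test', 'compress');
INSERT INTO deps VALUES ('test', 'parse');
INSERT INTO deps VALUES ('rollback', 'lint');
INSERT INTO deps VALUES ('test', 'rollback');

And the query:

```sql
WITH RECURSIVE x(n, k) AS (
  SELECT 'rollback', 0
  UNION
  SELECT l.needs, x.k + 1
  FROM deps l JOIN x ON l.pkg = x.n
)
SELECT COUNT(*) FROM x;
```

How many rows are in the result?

Base: (rollback, k=0).
Iteration 1: edges from {rollback} -> (lint, k=1), (scan, k=1).
Iteration 2: edges from {lint,scan} -> (parse, k=2).
Iteration 3: no outgoing edges from {parse}; recursion stops.
Total rows emitted: 4.

4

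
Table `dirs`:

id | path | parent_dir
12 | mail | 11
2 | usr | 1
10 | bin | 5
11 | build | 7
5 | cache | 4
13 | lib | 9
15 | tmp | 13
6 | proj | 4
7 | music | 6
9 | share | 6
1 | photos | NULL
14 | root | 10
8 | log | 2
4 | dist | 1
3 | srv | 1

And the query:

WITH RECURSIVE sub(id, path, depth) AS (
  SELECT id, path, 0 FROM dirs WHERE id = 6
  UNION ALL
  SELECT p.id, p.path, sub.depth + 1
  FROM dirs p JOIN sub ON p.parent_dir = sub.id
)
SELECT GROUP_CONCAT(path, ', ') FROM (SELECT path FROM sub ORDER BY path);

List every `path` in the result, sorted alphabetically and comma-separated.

build, lib, mail, music, proj, share, tmp

Base: id=6 (proj) at depth 0.
Iteration 1: rows with parent_dir in {6} -> music (id 7, depth 1), share (id 9, depth 1).
Iteration 2: rows with parent_dir in {7,9} -> build (id 11, depth 2), lib (id 13, depth 2).
Iteration 3: rows with parent_dir in {11,13} -> mail (id 12, depth 3), tmp (id 15, depth 3).
Iteration 4: no rows with parent_dir in {12,15}; recursion stops.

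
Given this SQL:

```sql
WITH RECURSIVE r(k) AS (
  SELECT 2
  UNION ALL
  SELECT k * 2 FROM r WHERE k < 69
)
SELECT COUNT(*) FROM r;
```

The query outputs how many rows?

Base: k=2.
Iteration 1: 2 < 69 holds -> k = 2 * 2 = 4.
Iteration 2: 4 < 69 holds -> k = 4 * 2 = 8.
Iteration 3: 8 < 69 holds -> k = 8 * 2 = 16.
Iteration 4: 16 < 69 holds -> k = 16 * 2 = 32.
Iteration 5: 32 < 69 holds -> k = 32 * 2 = 64.
Iteration 6: 64 < 69 holds -> k = 64 * 2 = 128.
Iteration 7: 128 < 69 fails; recursion stops.
Total rows emitted: 7.

7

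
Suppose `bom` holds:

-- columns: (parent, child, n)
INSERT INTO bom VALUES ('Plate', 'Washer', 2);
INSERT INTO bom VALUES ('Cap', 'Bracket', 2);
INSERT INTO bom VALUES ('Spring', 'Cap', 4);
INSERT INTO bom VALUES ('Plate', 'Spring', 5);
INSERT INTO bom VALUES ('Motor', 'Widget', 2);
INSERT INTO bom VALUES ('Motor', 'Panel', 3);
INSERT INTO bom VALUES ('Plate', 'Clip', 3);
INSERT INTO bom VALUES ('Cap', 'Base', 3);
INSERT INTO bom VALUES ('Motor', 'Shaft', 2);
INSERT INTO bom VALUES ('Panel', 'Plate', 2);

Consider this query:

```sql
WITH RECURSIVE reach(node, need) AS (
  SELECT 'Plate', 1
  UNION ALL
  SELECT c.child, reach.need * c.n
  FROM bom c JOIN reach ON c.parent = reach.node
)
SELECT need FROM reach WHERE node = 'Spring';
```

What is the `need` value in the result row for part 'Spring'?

Base: (Plate, need=1).
Iteration 1: components of {Plate} -> Clip = 1*3 = 3, Spring = 1*5 = 5, Washer = 1*2 = 2.
Iteration 2: components of {Clip,Spring,Washer} -> Cap = 5*4 = 20.
Iteration 3: components of {Cap} -> Base = 20*3 = 60, Bracket = 20*2 = 40.
Iteration 4: no further components; recursion stops.

5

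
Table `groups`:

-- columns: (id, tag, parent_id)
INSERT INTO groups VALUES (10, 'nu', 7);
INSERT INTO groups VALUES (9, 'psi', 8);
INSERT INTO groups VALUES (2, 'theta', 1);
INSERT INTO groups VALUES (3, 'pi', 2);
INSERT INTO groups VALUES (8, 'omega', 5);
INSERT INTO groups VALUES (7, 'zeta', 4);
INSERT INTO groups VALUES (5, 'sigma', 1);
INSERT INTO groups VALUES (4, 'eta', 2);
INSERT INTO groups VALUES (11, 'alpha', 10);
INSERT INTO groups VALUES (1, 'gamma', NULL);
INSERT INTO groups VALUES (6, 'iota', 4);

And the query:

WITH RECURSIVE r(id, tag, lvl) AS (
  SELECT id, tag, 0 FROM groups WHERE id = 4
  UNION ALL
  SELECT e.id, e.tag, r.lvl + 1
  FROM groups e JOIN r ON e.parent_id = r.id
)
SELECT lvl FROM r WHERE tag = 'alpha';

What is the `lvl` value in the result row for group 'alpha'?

3

Base: id=4 (eta) at lvl 0.
Iteration 1: rows with parent_id in {4} -> iota (id 6, lvl 1), zeta (id 7, lvl 1).
Iteration 2: rows with parent_id in {6,7} -> nu (id 10, lvl 2).
Iteration 3: rows with parent_id in {10} -> alpha (id 11, lvl 3).
Iteration 4: no rows with parent_id in {11}; recursion stops.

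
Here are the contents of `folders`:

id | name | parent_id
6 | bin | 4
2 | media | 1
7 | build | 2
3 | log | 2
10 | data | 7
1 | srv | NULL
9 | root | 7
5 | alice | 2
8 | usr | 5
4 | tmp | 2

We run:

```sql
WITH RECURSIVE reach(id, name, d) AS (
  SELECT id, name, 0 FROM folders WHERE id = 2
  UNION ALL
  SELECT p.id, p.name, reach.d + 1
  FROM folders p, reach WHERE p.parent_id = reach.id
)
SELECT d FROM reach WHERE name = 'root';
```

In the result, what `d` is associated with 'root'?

2

Base: id=2 (media) at d 0.
Iteration 1: rows with parent_id in {2} -> log (id 3, d 1), tmp (id 4, d 1), alice (id 5, d 1), build (id 7, d 1).
Iteration 2: rows with parent_id in {3,4,5,7} -> bin (id 6, d 2), usr (id 8, d 2), root (id 9, d 2), data (id 10, d 2).
Iteration 3: no rows with parent_id in {6,8,9,10}; recursion stops.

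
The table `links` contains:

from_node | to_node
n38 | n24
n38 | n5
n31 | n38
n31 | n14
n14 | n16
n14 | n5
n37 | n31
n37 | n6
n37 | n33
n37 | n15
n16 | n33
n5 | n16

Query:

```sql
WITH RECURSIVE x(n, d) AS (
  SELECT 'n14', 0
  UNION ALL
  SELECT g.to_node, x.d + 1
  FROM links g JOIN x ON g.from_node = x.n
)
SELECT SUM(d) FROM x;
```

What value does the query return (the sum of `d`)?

Base: (n14, d=0).
Iteration 1: edges from {n14} -> (n16, d=1), (n5, d=1).
Iteration 2: edges from {n16,n5} -> (n16, d=2), (n33, d=2).
Iteration 3: edges from {n16,n33} -> (n33, d=3).
Iteration 4: no outgoing edges from {n33}; recursion stops.
SUM(d) = 0 + 1 + 1 + 2 + 2 + 3 = 9.

9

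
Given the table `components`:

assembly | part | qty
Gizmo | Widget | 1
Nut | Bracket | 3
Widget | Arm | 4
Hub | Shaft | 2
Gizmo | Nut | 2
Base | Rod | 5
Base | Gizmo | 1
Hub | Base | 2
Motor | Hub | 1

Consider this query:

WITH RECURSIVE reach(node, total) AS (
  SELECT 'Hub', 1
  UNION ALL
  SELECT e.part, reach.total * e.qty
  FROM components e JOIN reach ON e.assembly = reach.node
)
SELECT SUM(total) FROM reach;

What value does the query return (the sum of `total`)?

43

Base: (Hub, total=1).
Iteration 1: components of {Hub} -> Base = 1*2 = 2, Shaft = 1*2 = 2.
Iteration 2: components of {Base,Shaft} -> Gizmo = 2*1 = 2, Rod = 2*5 = 10.
Iteration 3: components of {Gizmo,Rod} -> Nut = 2*2 = 4, Widget = 2*1 = 2.
Iteration 4: components of {Nut,Widget} -> Arm = 2*4 = 8, Bracket = 4*3 = 12.
Iteration 5: no further components; recursion stops.
SUM(total) = 1 + 2 + 2 + 10 + 2 + 2 + 4 + 8 + 12 = 43.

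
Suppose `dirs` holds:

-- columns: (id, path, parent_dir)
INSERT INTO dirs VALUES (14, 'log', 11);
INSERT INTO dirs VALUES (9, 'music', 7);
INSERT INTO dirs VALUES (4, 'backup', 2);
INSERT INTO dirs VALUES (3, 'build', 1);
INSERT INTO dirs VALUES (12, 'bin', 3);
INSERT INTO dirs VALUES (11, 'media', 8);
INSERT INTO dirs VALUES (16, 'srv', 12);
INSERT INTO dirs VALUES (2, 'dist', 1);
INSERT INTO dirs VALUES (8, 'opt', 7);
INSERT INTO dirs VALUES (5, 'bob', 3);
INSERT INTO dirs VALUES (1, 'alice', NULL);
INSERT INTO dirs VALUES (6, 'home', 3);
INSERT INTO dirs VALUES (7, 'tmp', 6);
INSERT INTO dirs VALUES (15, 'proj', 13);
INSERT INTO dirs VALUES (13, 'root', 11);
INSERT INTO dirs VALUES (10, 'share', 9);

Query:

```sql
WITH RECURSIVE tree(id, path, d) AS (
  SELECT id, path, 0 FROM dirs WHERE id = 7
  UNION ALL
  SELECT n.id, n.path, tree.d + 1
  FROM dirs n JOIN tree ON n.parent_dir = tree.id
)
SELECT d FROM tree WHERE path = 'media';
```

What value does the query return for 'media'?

Base: id=7 (tmp) at d 0.
Iteration 1: rows with parent_dir in {7} -> opt (id 8, d 1), music (id 9, d 1).
Iteration 2: rows with parent_dir in {8,9} -> share (id 10, d 2), media (id 11, d 2).
Iteration 3: rows with parent_dir in {10,11} -> root (id 13, d 3), log (id 14, d 3).
Iteration 4: rows with parent_dir in {13,14} -> proj (id 15, d 4).
Iteration 5: no rows with parent_dir in {15}; recursion stops.

2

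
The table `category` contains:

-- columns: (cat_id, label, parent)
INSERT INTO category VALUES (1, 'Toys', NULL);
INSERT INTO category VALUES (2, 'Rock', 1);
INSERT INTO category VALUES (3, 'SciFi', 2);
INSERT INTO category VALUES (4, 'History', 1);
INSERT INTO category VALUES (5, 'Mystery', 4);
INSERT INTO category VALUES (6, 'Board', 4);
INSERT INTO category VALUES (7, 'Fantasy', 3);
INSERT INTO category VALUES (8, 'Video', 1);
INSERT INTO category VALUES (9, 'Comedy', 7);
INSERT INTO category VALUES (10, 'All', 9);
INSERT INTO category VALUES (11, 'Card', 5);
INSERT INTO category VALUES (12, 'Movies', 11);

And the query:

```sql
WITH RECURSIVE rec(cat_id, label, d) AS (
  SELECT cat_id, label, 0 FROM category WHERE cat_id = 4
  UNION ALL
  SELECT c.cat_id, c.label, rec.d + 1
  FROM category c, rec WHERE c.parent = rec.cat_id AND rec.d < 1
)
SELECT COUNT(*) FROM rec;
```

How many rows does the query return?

3

Base: cat_id=4 (History) at d 0.
Iteration 1: rows with parent in {4} -> Mystery (id 5, d 1), Board (id 6, d 1).
Iteration 2: d < 1 fails for all current rows; recursion stops.
Total rows emitted: 3.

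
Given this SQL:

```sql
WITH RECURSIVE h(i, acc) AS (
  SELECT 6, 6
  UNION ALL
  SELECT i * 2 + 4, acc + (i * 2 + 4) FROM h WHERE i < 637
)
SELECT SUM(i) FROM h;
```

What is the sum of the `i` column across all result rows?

Base: i=6, acc=6.
Iteration 1: 6 < 637 holds -> i = 6 * 2 + 4 = 16, acc = 6 + 16 = 22.
Iteration 2: 16 < 637 holds -> i = 16 * 2 + 4 = 36, acc = 22 + 36 = 58.
Iteration 3: 36 < 637 holds -> i = 36 * 2 + 4 = 76, acc = 58 + 76 = 134.
Iteration 4: 76 < 637 holds -> i = 76 * 2 + 4 = 156, acc = 134 + 156 = 290.
Iteration 5: 156 < 637 holds -> i = 156 * 2 + 4 = 316, acc = 290 + 316 = 606.
Iteration 6: 316 < 637 holds -> i = 316 * 2 + 4 = 636, acc = 606 + 636 = 1242.
Iteration 7: 636 < 637 holds -> i = 636 * 2 + 4 = 1276, acc = 1242 + 1276 = 2518.
Iteration 8: 1276 < 637 fails; recursion stops.
SUM(i) = 6 + 16 + 36 + 76 + 156 + 316 + 636 + 1276 = 2518.

2518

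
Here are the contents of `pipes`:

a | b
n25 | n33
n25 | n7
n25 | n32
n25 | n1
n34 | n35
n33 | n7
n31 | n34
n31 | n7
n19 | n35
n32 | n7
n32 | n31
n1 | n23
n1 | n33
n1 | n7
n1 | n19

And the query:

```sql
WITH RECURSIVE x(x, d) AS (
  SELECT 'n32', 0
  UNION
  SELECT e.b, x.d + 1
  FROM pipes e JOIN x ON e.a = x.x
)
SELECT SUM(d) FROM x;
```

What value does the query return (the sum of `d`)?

9

Base: (n32, d=0).
Iteration 1: edges from {n32} -> (n31, d=1), (n7, d=1).
Iteration 2: edges from {n31,n7} -> (n34, d=2), (n7, d=2).
Iteration 3: edges from {n34,n7} -> (n35, d=3).
Iteration 4: no outgoing edges from {n35}; recursion stops.
SUM(d) = 0 + 1 + 1 + 2 + 2 + 3 = 9.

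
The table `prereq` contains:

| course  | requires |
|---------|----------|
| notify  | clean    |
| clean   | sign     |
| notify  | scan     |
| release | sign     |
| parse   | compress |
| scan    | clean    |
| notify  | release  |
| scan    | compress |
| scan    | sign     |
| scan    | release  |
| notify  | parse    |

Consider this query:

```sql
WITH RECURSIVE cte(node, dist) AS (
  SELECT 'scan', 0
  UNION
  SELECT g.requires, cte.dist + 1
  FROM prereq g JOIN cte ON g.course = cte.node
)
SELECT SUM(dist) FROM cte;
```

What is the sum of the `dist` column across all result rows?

Base: (scan, dist=0).
Iteration 1: edges from {scan} -> (clean, dist=1), (compress, dist=1), (release, dist=1), (sign, dist=1).
Iteration 2: edges from {clean,compress,release,sign} -> (sign, dist=2). [UNION drops 1 duplicate row(s)]
Iteration 3: no outgoing edges from {sign}; recursion stops.
SUM(dist) = 0 + 1 + 1 + 1 + 1 + 2 = 6.

6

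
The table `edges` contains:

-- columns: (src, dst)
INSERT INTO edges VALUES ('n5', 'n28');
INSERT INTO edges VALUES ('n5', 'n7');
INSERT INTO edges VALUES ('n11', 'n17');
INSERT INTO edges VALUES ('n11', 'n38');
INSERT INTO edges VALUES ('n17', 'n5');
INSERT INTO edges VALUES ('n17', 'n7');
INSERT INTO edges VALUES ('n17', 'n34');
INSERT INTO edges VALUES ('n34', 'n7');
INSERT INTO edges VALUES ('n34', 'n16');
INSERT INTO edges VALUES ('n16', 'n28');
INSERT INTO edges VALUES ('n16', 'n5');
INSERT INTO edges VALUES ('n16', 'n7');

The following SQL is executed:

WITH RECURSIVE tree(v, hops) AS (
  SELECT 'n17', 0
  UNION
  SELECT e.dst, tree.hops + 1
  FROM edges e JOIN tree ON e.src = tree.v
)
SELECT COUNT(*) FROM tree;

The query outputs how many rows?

Base: (n17, hops=0).
Iteration 1: edges from {n17} -> (n34, hops=1), (n5, hops=1), (n7, hops=1).
Iteration 2: edges from {n34,n5,n7} -> (n16, hops=2), (n28, hops=2), (n7, hops=2). [UNION drops 1 duplicate row(s)]
Iteration 3: edges from {n16,n28,n7} -> (n28, hops=3), (n5, hops=3), (n7, hops=3).
Iteration 4: edges from {n28,n5,n7} -> (n28, hops=4), (n7, hops=4).
Iteration 5: no outgoing edges from {n28,n7}; recursion stops.
Total rows emitted: 12.

12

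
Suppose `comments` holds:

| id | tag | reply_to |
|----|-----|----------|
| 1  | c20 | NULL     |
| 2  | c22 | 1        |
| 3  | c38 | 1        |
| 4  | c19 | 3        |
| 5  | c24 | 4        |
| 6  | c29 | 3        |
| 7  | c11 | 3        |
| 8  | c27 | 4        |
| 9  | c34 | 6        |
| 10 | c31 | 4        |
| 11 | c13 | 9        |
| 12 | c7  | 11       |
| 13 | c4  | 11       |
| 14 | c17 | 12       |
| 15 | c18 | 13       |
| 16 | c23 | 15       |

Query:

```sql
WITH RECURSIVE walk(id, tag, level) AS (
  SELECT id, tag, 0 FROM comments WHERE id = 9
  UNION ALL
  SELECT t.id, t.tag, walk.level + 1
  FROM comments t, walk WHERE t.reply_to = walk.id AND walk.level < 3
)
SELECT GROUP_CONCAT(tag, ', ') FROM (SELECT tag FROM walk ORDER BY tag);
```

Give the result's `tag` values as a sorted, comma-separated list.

c13, c17, c18, c34, c4, c7

Base: id=9 (c34) at level 0.
Iteration 1: rows with reply_to in {9} -> c13 (id 11, level 1).
Iteration 2: rows with reply_to in {11} -> c7 (id 12, level 2), c4 (id 13, level 2).
Iteration 3: rows with reply_to in {12,13} -> c17 (id 14, level 3), c18 (id 15, level 3).
Iteration 4: level < 3 fails for all current rows; recursion stops.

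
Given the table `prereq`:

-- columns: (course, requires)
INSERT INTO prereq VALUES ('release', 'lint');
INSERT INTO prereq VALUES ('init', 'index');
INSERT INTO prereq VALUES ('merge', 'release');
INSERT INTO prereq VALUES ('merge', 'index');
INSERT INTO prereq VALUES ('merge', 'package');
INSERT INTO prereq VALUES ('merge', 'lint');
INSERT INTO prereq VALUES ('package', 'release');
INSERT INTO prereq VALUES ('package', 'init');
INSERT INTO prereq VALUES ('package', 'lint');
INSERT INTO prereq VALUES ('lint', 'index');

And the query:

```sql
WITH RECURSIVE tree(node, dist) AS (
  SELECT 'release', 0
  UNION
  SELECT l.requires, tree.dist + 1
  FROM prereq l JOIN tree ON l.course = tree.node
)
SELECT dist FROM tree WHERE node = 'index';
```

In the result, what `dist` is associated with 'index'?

Base: (release, dist=0).
Iteration 1: edges from {release} -> (lint, dist=1).
Iteration 2: edges from {lint} -> (index, dist=2).
Iteration 3: no outgoing edges from {index}; recursion stops.

2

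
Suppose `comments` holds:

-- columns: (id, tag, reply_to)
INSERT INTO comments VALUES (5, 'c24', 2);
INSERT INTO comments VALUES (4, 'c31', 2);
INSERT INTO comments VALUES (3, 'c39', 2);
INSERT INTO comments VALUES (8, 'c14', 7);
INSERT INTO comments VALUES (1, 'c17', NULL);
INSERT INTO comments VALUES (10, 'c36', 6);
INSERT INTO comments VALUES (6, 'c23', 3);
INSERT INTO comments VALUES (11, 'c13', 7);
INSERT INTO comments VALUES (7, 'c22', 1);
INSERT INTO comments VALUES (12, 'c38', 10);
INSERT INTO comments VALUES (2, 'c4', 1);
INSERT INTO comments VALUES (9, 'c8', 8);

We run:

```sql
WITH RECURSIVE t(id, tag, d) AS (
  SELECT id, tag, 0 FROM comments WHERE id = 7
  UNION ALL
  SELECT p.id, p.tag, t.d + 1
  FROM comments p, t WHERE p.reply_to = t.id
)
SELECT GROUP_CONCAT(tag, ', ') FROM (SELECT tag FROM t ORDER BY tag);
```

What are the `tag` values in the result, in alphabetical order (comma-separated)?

Base: id=7 (c22) at d 0.
Iteration 1: rows with reply_to in {7} -> c14 (id 8, d 1), c13 (id 11, d 1).
Iteration 2: rows with reply_to in {8,11} -> c8 (id 9, d 2).
Iteration 3: no rows with reply_to in {9}; recursion stops.

c13, c14, c22, c8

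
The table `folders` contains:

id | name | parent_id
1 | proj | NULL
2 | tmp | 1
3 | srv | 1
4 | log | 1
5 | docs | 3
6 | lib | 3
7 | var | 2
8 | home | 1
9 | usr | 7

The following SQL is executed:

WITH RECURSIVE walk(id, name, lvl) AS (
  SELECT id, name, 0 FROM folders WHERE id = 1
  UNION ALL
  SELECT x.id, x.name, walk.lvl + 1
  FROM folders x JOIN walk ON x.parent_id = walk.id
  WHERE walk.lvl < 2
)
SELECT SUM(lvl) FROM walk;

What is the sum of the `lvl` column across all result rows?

Base: id=1 (proj) at lvl 0.
Iteration 1: rows with parent_id in {1} -> tmp (id 2, lvl 1), srv (id 3, lvl 1), log (id 4, lvl 1), home (id 8, lvl 1).
Iteration 2: rows with parent_id in {2,3,4,8} -> docs (id 5, lvl 2), lib (id 6, lvl 2), var (id 7, lvl 2).
Iteration 3: lvl < 2 fails for all current rows; recursion stops.
SUM(lvl) = 0 + 1 + 1 + 1 + 1 + 2 + 2 + 2 = 10.

10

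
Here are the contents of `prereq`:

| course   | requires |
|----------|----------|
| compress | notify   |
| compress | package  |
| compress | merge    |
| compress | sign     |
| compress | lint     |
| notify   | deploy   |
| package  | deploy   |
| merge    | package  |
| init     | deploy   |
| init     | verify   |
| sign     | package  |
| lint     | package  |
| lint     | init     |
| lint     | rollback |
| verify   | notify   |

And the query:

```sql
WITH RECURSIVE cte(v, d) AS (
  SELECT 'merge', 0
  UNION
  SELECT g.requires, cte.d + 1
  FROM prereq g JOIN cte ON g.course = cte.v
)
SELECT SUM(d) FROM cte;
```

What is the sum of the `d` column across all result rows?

3

Base: (merge, d=0).
Iteration 1: edges from {merge} -> (package, d=1).
Iteration 2: edges from {package} -> (deploy, d=2).
Iteration 3: no outgoing edges from {deploy}; recursion stops.
SUM(d) = 0 + 1 + 2 = 3.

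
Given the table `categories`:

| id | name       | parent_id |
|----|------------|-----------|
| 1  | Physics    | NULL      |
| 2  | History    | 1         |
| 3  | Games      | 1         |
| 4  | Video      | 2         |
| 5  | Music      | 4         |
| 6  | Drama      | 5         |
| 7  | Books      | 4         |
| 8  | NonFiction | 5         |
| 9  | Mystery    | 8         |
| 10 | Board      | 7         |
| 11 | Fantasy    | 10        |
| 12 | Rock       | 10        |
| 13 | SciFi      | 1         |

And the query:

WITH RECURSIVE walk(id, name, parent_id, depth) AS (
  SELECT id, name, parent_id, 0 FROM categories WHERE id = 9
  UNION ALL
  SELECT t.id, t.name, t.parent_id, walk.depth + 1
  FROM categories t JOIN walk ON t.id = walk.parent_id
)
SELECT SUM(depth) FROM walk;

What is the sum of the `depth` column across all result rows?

Base: id=9 (Mystery), parent_id=8, depth 0.
Iteration 1: join on id=8 -> NonFiction (id 8, parent_id=5, depth 1).
Iteration 2: join on id=5 -> Music (id 5, parent_id=4, depth 2).
Iteration 3: join on id=4 -> Video (id 4, parent_id=2, depth 3).
Iteration 4: join on id=2 -> History (id 2, parent_id=1, depth 4).
Iteration 5: join on id=1 -> Physics (id 1, parent_id=NULL, depth 5).
Iteration 6: parent_id is NULL; no match; recursion stops.
SUM(depth) = 0 + 1 + 2 + 3 + 4 + 5 = 15.

15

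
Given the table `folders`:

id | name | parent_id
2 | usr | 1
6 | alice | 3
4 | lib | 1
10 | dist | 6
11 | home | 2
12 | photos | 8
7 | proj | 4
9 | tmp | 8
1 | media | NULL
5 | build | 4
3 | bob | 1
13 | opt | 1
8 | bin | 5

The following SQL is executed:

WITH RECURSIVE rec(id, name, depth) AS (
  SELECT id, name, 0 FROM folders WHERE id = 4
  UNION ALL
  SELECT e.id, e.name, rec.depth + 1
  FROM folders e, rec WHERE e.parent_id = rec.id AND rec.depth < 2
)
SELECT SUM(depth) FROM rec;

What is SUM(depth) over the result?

4

Base: id=4 (lib) at depth 0.
Iteration 1: rows with parent_id in {4} -> build (id 5, depth 1), proj (id 7, depth 1).
Iteration 2: rows with parent_id in {5,7} -> bin (id 8, depth 2).
Iteration 3: depth < 2 fails for all current rows; recursion stops.
SUM(depth) = 0 + 1 + 1 + 2 = 4.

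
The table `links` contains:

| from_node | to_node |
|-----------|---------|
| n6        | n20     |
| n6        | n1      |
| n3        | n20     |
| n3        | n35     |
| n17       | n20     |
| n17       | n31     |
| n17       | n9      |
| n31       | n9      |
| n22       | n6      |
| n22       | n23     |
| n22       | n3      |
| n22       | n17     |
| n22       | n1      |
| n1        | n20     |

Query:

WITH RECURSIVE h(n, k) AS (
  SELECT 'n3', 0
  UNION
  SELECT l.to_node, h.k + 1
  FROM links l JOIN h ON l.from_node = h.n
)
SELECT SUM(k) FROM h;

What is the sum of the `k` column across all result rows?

2

Base: (n3, k=0).
Iteration 1: edges from {n3} -> (n20, k=1), (n35, k=1).
Iteration 2: no outgoing edges from {n20,n35}; recursion stops.
SUM(k) = 0 + 1 + 1 = 2.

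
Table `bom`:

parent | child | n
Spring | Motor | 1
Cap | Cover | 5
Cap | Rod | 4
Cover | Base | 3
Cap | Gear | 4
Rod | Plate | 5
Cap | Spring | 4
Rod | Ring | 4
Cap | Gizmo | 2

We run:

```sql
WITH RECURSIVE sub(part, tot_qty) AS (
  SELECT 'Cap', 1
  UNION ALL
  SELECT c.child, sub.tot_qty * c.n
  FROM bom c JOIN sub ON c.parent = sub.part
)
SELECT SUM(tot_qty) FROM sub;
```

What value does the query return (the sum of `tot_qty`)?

Base: (Cap, tot_qty=1).
Iteration 1: components of {Cap} -> Cover = 1*5 = 5, Gear = 1*4 = 4, Gizmo = 1*2 = 2, Rod = 1*4 = 4, Spring = 1*4 = 4.
Iteration 2: components of {Cover,Gear,Gizmo,Rod,Spring} -> Base = 5*3 = 15, Motor = 4*1 = 4, Plate = 4*5 = 20, Ring = 4*4 = 16.
Iteration 3: no further components; recursion stops.
SUM(tot_qty) = 1 + 4 + 4 + 5 + 2 + 4 + 20 + 16 + 15 + 4 = 75.

75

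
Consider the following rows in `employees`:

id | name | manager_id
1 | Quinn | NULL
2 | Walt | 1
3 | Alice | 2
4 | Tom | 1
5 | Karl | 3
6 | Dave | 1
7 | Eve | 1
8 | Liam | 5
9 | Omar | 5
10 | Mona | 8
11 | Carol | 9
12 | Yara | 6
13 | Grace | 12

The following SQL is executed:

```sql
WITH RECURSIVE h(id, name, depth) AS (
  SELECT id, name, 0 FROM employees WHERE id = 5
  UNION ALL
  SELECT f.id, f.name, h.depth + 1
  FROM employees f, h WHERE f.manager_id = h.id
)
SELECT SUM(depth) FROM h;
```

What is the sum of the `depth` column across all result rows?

6

Base: id=5 (Karl) at depth 0.
Iteration 1: rows with manager_id in {5} -> Liam (id 8, depth 1), Omar (id 9, depth 1).
Iteration 2: rows with manager_id in {8,9} -> Mona (id 10, depth 2), Carol (id 11, depth 2).
Iteration 3: no rows with manager_id in {10,11}; recursion stops.
SUM(depth) = 0 + 1 + 1 + 2 + 2 = 6.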